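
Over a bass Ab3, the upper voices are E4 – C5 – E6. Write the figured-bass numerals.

5/3

The notes Ab, E, C stack in thirds as Ab–C–E — an Ab augmented triad. The bass Ab is the root, so this is root position: figured 5/3.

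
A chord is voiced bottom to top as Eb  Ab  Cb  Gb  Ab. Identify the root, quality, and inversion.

Ab minor seventh, second inversion

The pitch classes Eb, Ab, Cb, Gb arrange in thirds as Ab–Cb–Eb–Gb: an Ab minor seventh chord.
With the fifth (Eb) in the bass, the chord is in second inversion (figured bass 4/3).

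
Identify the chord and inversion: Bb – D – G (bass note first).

G minor, first inversion

The distinct note names are Bb, D, G. Stacked in thirds they read G–Bb–D, which is a minor triad on G.
With the third (Bb) in the bass, the chord is in first inversion (figured bass 6).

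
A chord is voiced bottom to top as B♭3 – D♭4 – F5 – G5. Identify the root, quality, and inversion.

G half-diminished seventh, first inversion

The pitch classes Bb, Db, F, G arrange in thirds as G–Bb–Db–F: a G half-diminished seventh chord.
The lowest note is Bb, the third of the chord, so this is first inversion (figured bass 6/5).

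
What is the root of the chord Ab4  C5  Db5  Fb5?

Reordering Ab, C, Db, Fb into stacked thirds gives Db–Fb–Ab–C; the bottom of that stack, Db, is the root.

Db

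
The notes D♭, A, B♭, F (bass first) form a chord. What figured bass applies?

6/5

The notes Db, A, Bb, F stack in thirds as Bb–Db–F–A — a Bb minor-major seventh chord. The bass Db is the third, so this is first inversion: figured 6/5.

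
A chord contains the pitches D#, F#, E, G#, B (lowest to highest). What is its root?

The distinct letter names are D#, F#, E, G#, B. Arranged as a stack of thirds they read E–G#–B–D#–F#, so E is the root (an E major ninth chord).

E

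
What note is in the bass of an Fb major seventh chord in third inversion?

Eb

The seventh of Fb major seventh (Fb–Ab–Cb–Eb) is Eb; that is the bass in third inversion.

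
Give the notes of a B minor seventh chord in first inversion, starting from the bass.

D, F#, A, B

Spelling B minor seventh: B–D–F#–A. In first inversion the third is bass, giving D, F#, A, B from the bottom.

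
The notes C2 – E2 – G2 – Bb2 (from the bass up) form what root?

C

Reordering C, E, G, Bb into stacked thirds gives C–E–G–Bb; the bottom of that stack, C, is the root.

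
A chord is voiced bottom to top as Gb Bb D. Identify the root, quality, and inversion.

Gb augmented, root position

Reducing to letter names: Gb, Bb, D. These stack in thirds as Gb–Bb–D — a Gb augmented triad.
The lowest note is Gb, the root of the chord, so this is root position (figured bass 5/3).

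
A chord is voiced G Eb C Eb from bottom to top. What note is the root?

The distinct letter names are G, Eb, C. Arranged as a stack of thirds they read C–Eb–G, so C is the root (a C minor triad).

C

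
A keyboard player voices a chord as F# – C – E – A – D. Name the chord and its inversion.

The pitch classes F#, C, E, A, D arrange in thirds as D–F#–A–C–E: a D dominant ninth chord.
With the third (F#) in the bass, the chord is in first inversion.

D dominant ninth, first inversion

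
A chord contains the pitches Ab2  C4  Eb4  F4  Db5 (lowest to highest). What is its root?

The distinct letter names are Ab, C, Eb, F, Db. Arranged as a stack of thirds they read Db–F–Ab–C–Eb, so Db is the root (a Db major ninth chord).

Db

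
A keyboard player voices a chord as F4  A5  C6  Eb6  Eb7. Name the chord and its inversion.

The pitch classes F, A, C, Eb arrange in thirds as F–A–C–Eb: an F dominant seventh chord.
F is the root of F dominant seventh; root in the bass means root position (figured bass 7).

F dominant seventh, root position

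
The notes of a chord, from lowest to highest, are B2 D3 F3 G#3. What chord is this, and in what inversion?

G# diminished seventh, first inversion

Reducing to letter names: B, D, F, G#. These stack in thirds as G#–B–D–F — a G# diminished seventh chord.
The lowest note is B, the third of the chord, so this is first inversion (figured bass 6/5).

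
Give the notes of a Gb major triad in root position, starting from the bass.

Gb major is Gb–Bb–Db. Root position puts the root (Gb) in the bass, with the remaining tones above: Gb, Bb, Db.

Gb, Bb, Db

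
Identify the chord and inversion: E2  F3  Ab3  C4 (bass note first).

Reducing to letter names: E, F, Ab, C. These stack in thirds as F–Ab–C–E — an F minor-major seventh chord.
E is the seventh of F minor-major seventh; seventh in the bass means third inversion (figured bass 4/2).

F minor-major seventh, third inversion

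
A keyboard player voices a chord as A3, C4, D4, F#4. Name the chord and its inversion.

The distinct note names are A, C, D, F#. Stacked in thirds they read D–F#–A–C, which is a dominant seventh chord on D.
The lowest note is A, the fifth of the chord, so this is second inversion (figured bass 4/3).

D dominant seventh, second inversion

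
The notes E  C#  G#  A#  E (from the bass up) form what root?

Reordering E, C#, G#, A# into stacked thirds gives A#–C#–E–G#; the bottom of that stack, A#, is the root.

A#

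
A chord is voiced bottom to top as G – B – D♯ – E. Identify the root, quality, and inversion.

E minor-major seventh, first inversion

The distinct note names are G, B, D#, E. Stacked in thirds they read E–G–B–D#, which is a minor-major seventh chord on E.
The lowest note is G, the third of the chord, so this is first inversion (figured bass 6/5).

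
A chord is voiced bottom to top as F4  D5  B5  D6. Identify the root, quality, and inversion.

B diminished, second inversion

The pitch classes F, D, B arrange in thirds as B–D–F: a B diminished triad.
F is the fifth of B diminished; fifth in the bass means second inversion (figured bass 6/4).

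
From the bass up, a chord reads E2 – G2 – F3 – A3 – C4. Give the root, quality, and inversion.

The pitch classes E, G, F, A, C arrange in thirds as F–A–C–E–G: an F major ninth chord.
E is the seventh of F major ninth; seventh in the bass means third inversion.

F major ninth, third inversion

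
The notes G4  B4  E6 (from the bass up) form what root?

The distinct letter names are G, B, E. Arranged as a stack of thirds they read E–G–B, so E is the root (an E minor triad).

E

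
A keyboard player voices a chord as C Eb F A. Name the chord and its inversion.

Reducing to letter names: C, Eb, F, A. These stack in thirds as F–A–C–Eb — an F dominant seventh chord.
With the fifth (C) in the bass, the chord is in second inversion (figured bass 4/3).

F dominant seventh, second inversion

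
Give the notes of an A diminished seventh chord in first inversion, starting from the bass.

C, Eb, Gb, A

The chord tones are A–C–Eb–Gb. With the third (C) lowest for first inversion: C, Eb, Gb, A.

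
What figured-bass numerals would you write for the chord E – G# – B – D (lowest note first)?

7

The notes E, G#, B, D stack in thirds as E–G#–B–D — an E dominant seventh chord. The bass E is the root, so this is root position: figured 7.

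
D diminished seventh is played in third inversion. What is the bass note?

In third inversion the seventh is lowest. For D diminished seventh (D–F–Ab–Cb) that is Cb.

Cb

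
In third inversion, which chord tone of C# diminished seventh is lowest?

The seventh of C# diminished seventh (C#–E–G–Bb) is Bb; that is the bass in third inversion.

Bb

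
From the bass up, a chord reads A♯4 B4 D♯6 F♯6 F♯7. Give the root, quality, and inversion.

Reducing to letter names: A#, B, D#, F#. These stack in thirds as B–D#–F#–A# — a B major seventh chord.
A# is the seventh of B major seventh; seventh in the bass means third inversion (figured bass 4/2).

B major seventh, third inversion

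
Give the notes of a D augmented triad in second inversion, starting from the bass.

Spelling D augmented: D–F#–A#. In second inversion the fifth is bass, giving A#, D, F# from the bottom.

A#, D, F#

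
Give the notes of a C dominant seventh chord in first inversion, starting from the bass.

E, G, Bb, C

Spelling C dominant seventh: C–E–G–Bb. In first inversion the third is bass, giving E, G, Bb, C from the bottom.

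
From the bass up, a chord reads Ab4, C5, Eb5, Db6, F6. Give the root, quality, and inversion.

The pitch classes Ab, C, Eb, Db, F arrange in thirds as Db–F–Ab–C–Eb: a Db major ninth chord.
With the fifth (Ab) in the bass, the chord is in second inversion.

Db major ninth, second inversion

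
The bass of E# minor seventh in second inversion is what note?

E# minor seventh is E#–G#–B#–D#. Second inversion places the fifth in the bass: B#.

B#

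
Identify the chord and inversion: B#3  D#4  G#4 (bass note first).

G# major, first inversion

The distinct note names are B#, D#, G#. Stacked in thirds they read G#–B#–D#, which is a major triad on G#.
The lowest note is B#, the third of the chord, so this is first inversion (figured bass 6).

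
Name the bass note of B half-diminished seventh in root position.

B

The root of B half-diminished seventh (B–D–F–A) is B; that is the bass in root position.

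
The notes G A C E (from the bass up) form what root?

Reordering G, A, C, E into stacked thirds gives A–C–E–G; the bottom of that stack, A, is the root.

A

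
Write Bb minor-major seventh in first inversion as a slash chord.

First inversion of Bb minor-major seventh has the third (Db) in the bass. As a slash chord: Bbm(maj7)/Db.

Bbm(maj7)/Db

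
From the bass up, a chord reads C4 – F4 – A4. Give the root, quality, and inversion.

F major, second inversion

The distinct note names are C, F, A. Stacked in thirds they read F–A–C, which is a major triad on F.
C is the fifth of F major; fifth in the bass means second inversion (figured bass 6/4).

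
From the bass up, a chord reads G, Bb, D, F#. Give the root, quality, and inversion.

Reducing to letter names: G, Bb, D, F#. These stack in thirds as G–Bb–D–F# — a G minor-major seventh chord.
The lowest note is G, the root of the chord, so this is root position (figured bass 7).

G minor-major seventh, root position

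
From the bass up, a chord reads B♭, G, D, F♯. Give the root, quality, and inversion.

G minor-major seventh, first inversion

Reducing to letter names: Bb, G, D, F#. These stack in thirds as G–Bb–D–F# — a G minor-major seventh chord.
With the third (Bb) in the bass, the chord is in first inversion (figured bass 6/5).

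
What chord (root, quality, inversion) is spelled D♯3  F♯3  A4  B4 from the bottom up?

B dominant seventh, first inversion

The distinct note names are D#, F#, A, B. Stacked in thirds they read B–D#–F#–A, which is a dominant seventh chord on B.
With the third (D#) in the bass, the chord is in first inversion (figured bass 6/5).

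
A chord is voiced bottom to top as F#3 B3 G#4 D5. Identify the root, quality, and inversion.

Reducing to letter names: F#, B, G#, D. These stack in thirds as G#–B–D–F# — a G# half-diminished seventh chord.
With the seventh (F#) in the bass, the chord is in third inversion (figured bass 4/2).

G# half-diminished seventh, third inversion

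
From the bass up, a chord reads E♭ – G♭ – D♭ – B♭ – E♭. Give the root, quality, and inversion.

The pitch classes Eb, Gb, Db, Bb arrange in thirds as Eb–Gb–Bb–Db: an Eb minor seventh chord.
The lowest note is Eb, the root of the chord, so this is root position (figured bass 7).

Eb minor seventh, root position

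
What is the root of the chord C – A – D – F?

D

Reordering C, A, D, F into stacked thirds gives D–F–A–C; the bottom of that stack, D, is the root.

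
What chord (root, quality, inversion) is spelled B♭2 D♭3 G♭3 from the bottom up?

The distinct note names are Bb, Db, Gb. Stacked in thirds they read Gb–Bb–Db, which is a major triad on Gb.
The lowest note is Bb, the third of the chord, so this is first inversion (figured bass 6).

Gb major, first inversion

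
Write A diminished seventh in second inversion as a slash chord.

Second inversion of A diminished seventh has the fifth (Eb) in the bass. As a slash chord: Adim7/Eb.

Adim7/Eb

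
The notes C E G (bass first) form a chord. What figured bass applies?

The notes C, E, G stack in thirds as C–E–G — a C major triad. The bass C is the root, so this is root position: figured 5/3.

5/3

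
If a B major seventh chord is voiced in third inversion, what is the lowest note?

In third inversion the seventh is lowest. For B major seventh (B–D#–F#–A#) that is A#.

A#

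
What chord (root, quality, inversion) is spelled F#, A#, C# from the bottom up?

The pitch classes F#, A#, C# arrange in thirds as F#–A#–C#: an F# major triad.
With the root (F#) in the bass, the chord is in root position (figured bass 5/3).

F# major, root position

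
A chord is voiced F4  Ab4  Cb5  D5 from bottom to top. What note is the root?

F, Ab, Cb, D are the tones of a D diminished seventh chord (D–F–Ab–Cb), making D the root.

D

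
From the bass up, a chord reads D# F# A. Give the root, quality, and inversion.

The pitch classes D#, F#, A arrange in thirds as D#–F#–A: a D# diminished triad.
D# is the root of D# diminished; root in the bass means root position (figured bass 5/3).

D# diminished, root position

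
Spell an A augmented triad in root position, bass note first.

Spelling A augmented: A–C#–E#. In root position the root is bass, giving A, C#, E# from the bottom.

A, C#, E#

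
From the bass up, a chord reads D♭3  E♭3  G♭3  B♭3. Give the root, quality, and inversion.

The pitch classes Db, Eb, Gb, Bb arrange in thirds as Eb–Gb–Bb–Db: an Eb minor seventh chord.
Db is the seventh of Eb minor seventh; seventh in the bass means third inversion (figured bass 4/2).

Eb minor seventh, third inversion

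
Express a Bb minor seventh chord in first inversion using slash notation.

Bbm7/Db

First inversion of Bb minor seventh has the third (Db) in the bass. As a slash chord: Bbm7/Db.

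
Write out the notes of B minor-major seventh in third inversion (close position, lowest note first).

B minor-major seventh is B–D–F#–A#. Third inversion puts the seventh (A#) in the bass, with the remaining tones above: A#, B, D, F#.

A#, B, D, F#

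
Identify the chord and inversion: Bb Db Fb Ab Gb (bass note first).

The distinct note names are Bb, Db, Fb, Ab, Gb. Stacked in thirds they read Gb–Bb–Db–Fb–Ab, which is a dominant ninth chord on Gb.
Bb is the third of Gb dominant ninth; third in the bass means first inversion.

Gb dominant ninth, first inversion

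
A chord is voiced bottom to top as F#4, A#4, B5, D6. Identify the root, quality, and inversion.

The distinct note names are F#, A#, B, D. Stacked in thirds they read B–D–F#–A#, which is a minor-major seventh chord on B.
F# is the fifth of B minor-major seventh; fifth in the bass means second inversion (figured bass 4/3).

B minor-major seventh, second inversion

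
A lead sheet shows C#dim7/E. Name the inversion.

C#dim7/E means C# diminished seventh with E in the bass. E is the third of C# diminished seventh (C#–E–G–Bb), so this is first inversion.

first inversion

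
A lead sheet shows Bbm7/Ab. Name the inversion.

Bbm7/Ab means Bb minor seventh with Ab in the bass. Ab is the seventh of Bb minor seventh (Bb–Db–F–Ab), so this is third inversion.

third inversion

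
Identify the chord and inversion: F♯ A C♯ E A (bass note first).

The pitch classes F#, A, C#, E arrange in thirds as F#–A–C#–E: an F# minor seventh chord.
The lowest note is F#, the root of the chord, so this is root position (figured bass 7).

F# minor seventh, root position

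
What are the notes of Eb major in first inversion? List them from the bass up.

Eb major is Eb–G–Bb. First inversion puts the third (G) in the bass, with the remaining tones above: G, Bb, Eb.

G, Bb, Eb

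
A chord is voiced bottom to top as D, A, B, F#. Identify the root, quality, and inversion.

B minor seventh, first inversion

The distinct note names are D, A, B, F#. Stacked in thirds they read B–D–F#–A, which is a minor seventh chord on B.
The lowest note is D, the third of the chord, so this is first inversion (figured bass 6/5).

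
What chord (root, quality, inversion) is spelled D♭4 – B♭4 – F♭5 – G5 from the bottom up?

The distinct note names are Db, Bb, Fb, G. Stacked in thirds they read G–Bb–Db–Fb, which is a diminished seventh chord on G.
Db is the fifth of G diminished seventh; fifth in the bass means second inversion (figured bass 4/3).

G diminished seventh, second inversion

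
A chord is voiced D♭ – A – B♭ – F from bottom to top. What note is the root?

Bb

The distinct letter names are Db, A, Bb, F. Arranged as a stack of thirds they read Bb–Db–F–A, so Bb is the root (a Bb minor-major seventh chord).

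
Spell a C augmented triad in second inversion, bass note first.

Spelling C augmented: C–E–G#. In second inversion the fifth is bass, giving G#, C, E from the bottom.

G#, C, E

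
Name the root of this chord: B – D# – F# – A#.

B, D#, F#, A# are the tones of a B major seventh chord (B–D#–F#–A#), making B the root.

B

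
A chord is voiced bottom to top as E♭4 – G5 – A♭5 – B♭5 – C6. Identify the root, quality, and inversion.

Ab major ninth, second inversion

Reducing to letter names: Eb, G, Ab, Bb, C. These stack in thirds as Ab–C–Eb–G–Bb — an Ab major ninth chord.
The lowest note is Eb, the fifth of the chord, so this is second inversion.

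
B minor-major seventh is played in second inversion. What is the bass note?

F#

In second inversion the fifth is lowest. For B minor-major seventh (B–D–F#–A#) that is F#.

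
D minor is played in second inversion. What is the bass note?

A

In second inversion the fifth is lowest. For D minor (D–F–A) that is A.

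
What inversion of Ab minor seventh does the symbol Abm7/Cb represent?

first inversion

Abm7/Cb means Ab minor seventh with Cb in the bass. Cb is the third of Ab minor seventh (Ab–Cb–Eb–Gb), so this is first inversion.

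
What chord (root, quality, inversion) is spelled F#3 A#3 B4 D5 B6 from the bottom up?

B minor-major seventh, second inversion

The pitch classes F#, A#, B, D arrange in thirds as B–D–F#–A#: a B minor-major seventh chord.
F# is the fifth of B minor-major seventh; fifth in the bass means second inversion (figured bass 4/3).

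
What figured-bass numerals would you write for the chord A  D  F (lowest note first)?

The notes A, D, F stack in thirds as D–F–A — a D minor triad. The bass A is the fifth, so this is second inversion: figured 6/4.

6/4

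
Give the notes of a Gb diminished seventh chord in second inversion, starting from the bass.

Dbb, Fbb, Gb, Bbb

The chord tones are Gb–Bbb–Dbb–Fbb. With the fifth (Dbb) lowest for second inversion: Dbb, Fbb, Gb, Bbb.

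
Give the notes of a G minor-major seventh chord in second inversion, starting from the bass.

The chord tones are G–Bb–D–F#. With the fifth (D) lowest for second inversion: D, F#, G, Bb.

D, F#, G, Bb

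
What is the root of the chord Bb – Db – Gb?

Reordering Bb, Db, Gb into stacked thirds gives Gb–Bb–Db; the bottom of that stack, Gb, is the root.

Gb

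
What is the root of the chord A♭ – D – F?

D

Reordering Ab, D, F into stacked thirds gives D–F–Ab; the bottom of that stack, D, is the root.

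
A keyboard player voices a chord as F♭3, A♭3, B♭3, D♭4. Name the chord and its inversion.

The distinct note names are Fb, Ab, Bb, Db. Stacked in thirds they read Bb–Db–Fb–Ab, which is a half-diminished seventh chord on Bb.
Fb is the fifth of Bb half-diminished seventh; fifth in the bass means second inversion (figured bass 4/3).

Bb half-diminished seventh, second inversion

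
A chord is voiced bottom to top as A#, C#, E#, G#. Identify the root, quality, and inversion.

The pitch classes A#, C#, E#, G# arrange in thirds as A#–C#–E#–G#: an A# minor seventh chord.
With the root (A#) in the bass, the chord is in root position (figured bass 7).

A# minor seventh, root position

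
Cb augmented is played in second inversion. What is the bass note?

G

The fifth of Cb augmented (Cb–Eb–G) is G; that is the bass in second inversion.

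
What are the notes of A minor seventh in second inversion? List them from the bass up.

E, G, A, C

A minor seventh is A–C–E–G. Second inversion puts the fifth (E) in the bass, with the remaining tones above: E, G, A, C.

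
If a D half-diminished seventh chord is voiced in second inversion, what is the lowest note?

Ab

In second inversion the fifth is lowest. For D half-diminished seventh (D–F–Ab–C) that is Ab.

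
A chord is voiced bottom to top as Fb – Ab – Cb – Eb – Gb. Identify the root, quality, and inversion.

The pitch classes Fb, Ab, Cb, Eb, Gb arrange in thirds as Fb–Ab–Cb–Eb–Gb: an Fb major ninth chord.
With the root (Fb) in the bass, the chord is in root position.

Fb major ninth, root position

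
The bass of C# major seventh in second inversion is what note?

The fifth of C# major seventh (C#–E#–G#–B#) is G#; that is the bass in second inversion.

G#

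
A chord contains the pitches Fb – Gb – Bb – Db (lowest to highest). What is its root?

Gb

The distinct letter names are Fb, Gb, Bb, Db. Arranged as a stack of thirds they read Gb–Bb–Db–Fb, so Gb is the root (a Gb dominant seventh chord).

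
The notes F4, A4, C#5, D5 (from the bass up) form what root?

D

Reordering F, A, C#, D into stacked thirds gives D–F–A–C#; the bottom of that stack, D, is the root.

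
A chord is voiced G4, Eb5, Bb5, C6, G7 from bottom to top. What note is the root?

The distinct letter names are G, Eb, Bb, C. Arranged as a stack of thirds they read C–Eb–G–Bb, so C is the root (a C minor seventh chord).

C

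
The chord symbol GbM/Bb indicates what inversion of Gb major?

first inversion

GbM/Bb means Gb major with Bb in the bass. Bb is the third of Gb major (Gb–Bb–Db), so this is first inversion.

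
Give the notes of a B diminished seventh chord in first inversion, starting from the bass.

The chord tones are B–D–F–Ab. With the third (D) lowest for first inversion: D, F, Ab, B.

D, F, Ab, B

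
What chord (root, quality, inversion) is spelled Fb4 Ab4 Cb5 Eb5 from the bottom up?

Fb major seventh, root position

The pitch classes Fb, Ab, Cb, Eb arrange in thirds as Fb–Ab–Cb–Eb: an Fb major seventh chord.
The lowest note is Fb, the root of the chord, so this is root position (figured bass 7).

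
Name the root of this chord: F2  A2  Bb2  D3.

F, A, Bb, D are the tones of a Bb major seventh chord (Bb–D–F–A), making Bb the root.

Bb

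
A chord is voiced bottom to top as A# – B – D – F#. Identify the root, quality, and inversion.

B minor-major seventh, third inversion

The pitch classes A#, B, D, F# arrange in thirds as B–D–F#–A#: a B minor-major seventh chord.
With the seventh (A#) in the bass, the chord is in third inversion (figured bass 4/2).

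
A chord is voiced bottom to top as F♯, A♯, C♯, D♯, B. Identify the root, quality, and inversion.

Reducing to letter names: F#, A#, C#, D#, B. These stack in thirds as B–D#–F#–A#–C# — a B major ninth chord.
The lowest note is F#, the fifth of the chord, so this is second inversion.

B major ninth, second inversion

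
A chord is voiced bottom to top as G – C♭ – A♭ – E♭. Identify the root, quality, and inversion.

Reducing to letter names: G, Cb, Ab, Eb. These stack in thirds as Ab–Cb–Eb–G — an Ab minor-major seventh chord.
With the seventh (G) in the bass, the chord is in third inversion (figured bass 4/2).

Ab minor-major seventh, third inversion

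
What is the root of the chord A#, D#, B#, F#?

B#

A#, D#, B#, F# are the tones of a B# half-diminished seventh chord (B#–D#–F#–A#), making B# the root.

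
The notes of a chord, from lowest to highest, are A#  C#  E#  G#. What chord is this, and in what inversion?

Reducing to letter names: A#, C#, E#, G#. These stack in thirds as A#–C#–E#–G# — an A# minor seventh chord.
The lowest note is A#, the root of the chord, so this is root position (figured bass 7).

A# minor seventh, root position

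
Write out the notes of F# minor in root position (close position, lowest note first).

F#, A, C#

F# minor is F#–A–C#. Root position puts the root (F#) in the bass, with the remaining tones above: F#, A, C#.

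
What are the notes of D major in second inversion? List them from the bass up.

A, D, F#

Spelling D major: D–F#–A. In second inversion the fifth is bass, giving A, D, F# from the bottom.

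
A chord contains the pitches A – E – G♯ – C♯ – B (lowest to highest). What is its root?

A

A, E, G#, C#, B are the tones of an A major ninth chord (A–C#–E–G#–B), making A the root.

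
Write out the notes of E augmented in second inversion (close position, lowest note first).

Spelling E augmented: E–G#–B#. In second inversion the fifth is bass, giving B#, E, G# from the bottom.

B#, E, G#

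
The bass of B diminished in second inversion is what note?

B diminished is B–D–F. Second inversion places the fifth in the bass: F.

F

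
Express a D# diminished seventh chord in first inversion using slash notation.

First inversion of D# diminished seventh has the third (F#) in the bass. As a slash chord: D#dim7/F#.

D#dim7/F#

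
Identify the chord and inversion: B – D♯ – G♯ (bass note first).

The distinct note names are B, D#, G#. Stacked in thirds they read G#–B–D#, which is a minor triad on G#.
The lowest note is B, the third of the chord, so this is first inversion (figured bass 6).

G# minor, first inversion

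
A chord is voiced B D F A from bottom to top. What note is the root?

Reordering B, D, F, A into stacked thirds gives B–D–F–A; the bottom of that stack, B, is the root.

B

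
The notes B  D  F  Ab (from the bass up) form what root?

B, D, F, Ab are the tones of a B diminished seventh chord (B–D–F–Ab), making B the root.

B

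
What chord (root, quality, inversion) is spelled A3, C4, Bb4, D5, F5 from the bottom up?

The pitch classes A, C, Bb, D, F arrange in thirds as Bb–D–F–A–C: a Bb major ninth chord.
With the seventh (A) in the bass, the chord is in third inversion.

Bb major ninth, third inversion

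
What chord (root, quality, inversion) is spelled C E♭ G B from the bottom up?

The pitch classes C, Eb, G, B arrange in thirds as C–Eb–G–B: a C minor-major seventh chord.
With the root (C) in the bass, the chord is in root position (figured bass 7).

C minor-major seventh, root position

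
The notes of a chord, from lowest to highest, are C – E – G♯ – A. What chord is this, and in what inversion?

Reducing to letter names: C, E, G#, A. These stack in thirds as A–C–E–G# — an A minor-major seventh chord.
The lowest note is C, the third of the chord, so this is first inversion (figured bass 6/5).

A minor-major seventh, first inversion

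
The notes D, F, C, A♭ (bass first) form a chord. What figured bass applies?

The notes D, F, C, Ab stack in thirds as D–F–Ab–C — a D half-diminished seventh chord. The bass D is the root, so this is root position: figured 7.

7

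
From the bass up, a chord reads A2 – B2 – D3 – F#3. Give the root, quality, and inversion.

B minor seventh, third inversion

The distinct note names are A, B, D, F#. Stacked in thirds they read B–D–F#–A, which is a minor seventh chord on B.
A is the seventh of B minor seventh; seventh in the bass means third inversion (figured bass 4/2).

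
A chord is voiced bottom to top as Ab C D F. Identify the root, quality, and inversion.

D half-diminished seventh, second inversion

The distinct note names are Ab, C, D, F. Stacked in thirds they read D–F–Ab–C, which is a half-diminished seventh chord on D.
The lowest note is Ab, the fifth of the chord, so this is second inversion (figured bass 4/3).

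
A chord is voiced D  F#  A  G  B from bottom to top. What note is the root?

Reordering D, F#, A, G, B into stacked thirds gives G–B–D–F#–A; the bottom of that stack, G, is the root.

G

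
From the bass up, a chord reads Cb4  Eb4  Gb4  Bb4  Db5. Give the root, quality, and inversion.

Cb major ninth, root position

Reducing to letter names: Cb, Eb, Gb, Bb, Db. These stack in thirds as Cb–Eb–Gb–Bb–Db — a Cb major ninth chord.
The lowest note is Cb, the root of the chord, so this is root position.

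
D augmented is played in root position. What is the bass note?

D

D augmented is D–F#–A#. Root position places the root in the bass: D.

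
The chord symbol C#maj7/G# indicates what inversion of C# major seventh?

second inversion

C#maj7/G# means C# major seventh with G# in the bass. G# is the fifth of C# major seventh (C#–E#–G#–B#), so this is second inversion.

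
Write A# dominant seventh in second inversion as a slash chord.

Second inversion of A# dominant seventh has the fifth (E#) in the bass. As a slash chord: A#7/E#.

A#7/E#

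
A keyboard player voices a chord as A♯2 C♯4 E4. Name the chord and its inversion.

Reducing to letter names: A#, C#, E. These stack in thirds as A#–C#–E — an A# diminished triad.
The lowest note is A#, the root of the chord, so this is root position (figured bass 5/3).

A# diminished, root position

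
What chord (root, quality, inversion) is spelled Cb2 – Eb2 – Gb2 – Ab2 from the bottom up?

Ab minor seventh, first inversion

Reducing to letter names: Cb, Eb, Gb, Ab. These stack in thirds as Ab–Cb–Eb–Gb — an Ab minor seventh chord.
The lowest note is Cb, the third of the chord, so this is first inversion (figured bass 6/5).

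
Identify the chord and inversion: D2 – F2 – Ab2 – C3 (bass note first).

The pitch classes D, F, Ab, C arrange in thirds as D–F–Ab–C: a D half-diminished seventh chord.
D is the root of D half-diminished seventh; root in the bass means root position (figured bass 7).

D half-diminished seventh, root position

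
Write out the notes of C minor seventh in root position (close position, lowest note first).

C, Eb, G, Bb

C minor seventh is C–Eb–G–Bb. Root position puts the root (C) in the bass, with the remaining tones above: C, Eb, G, Bb.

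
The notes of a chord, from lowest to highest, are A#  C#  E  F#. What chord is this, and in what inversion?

Reducing to letter names: A#, C#, E, F#. These stack in thirds as F#–A#–C#–E — an F# dominant seventh chord.
A# is the third of F# dominant seventh; third in the bass means first inversion (figured bass 6/5).

F# dominant seventh, first inversion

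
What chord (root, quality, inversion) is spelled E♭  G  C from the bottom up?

C minor, first inversion

The distinct note names are Eb, G, C. Stacked in thirds they read C–Eb–G, which is a minor triad on C.
With the third (Eb) in the bass, the chord is in first inversion (figured bass 6).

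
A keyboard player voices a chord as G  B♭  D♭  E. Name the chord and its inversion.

E diminished seventh, first inversion

Reducing to letter names: G, Bb, Db, E. These stack in thirds as E–G–Bb–Db — an E diminished seventh chord.
G is the third of E diminished seventh; third in the bass means first inversion (figured bass 6/5).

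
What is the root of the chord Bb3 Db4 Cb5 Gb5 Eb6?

Bb, Db, Cb, Gb, Eb are the tones of a Cb major ninth chord (Cb–Eb–Gb–Bb–Db), making Cb the root.

Cb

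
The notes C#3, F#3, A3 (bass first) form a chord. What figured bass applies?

6/4

The notes C#, F#, A stack in thirds as F#–A–C# — an F# minor triad. The bass C# is the fifth, so this is second inversion: figured 6/4.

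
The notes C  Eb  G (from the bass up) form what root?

C

The distinct letter names are C, Eb, G. Arranged as a stack of thirds they read C–Eb–G, so C is the root (a C minor triad).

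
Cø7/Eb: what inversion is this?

first inversion

Cø7/Eb means C half-diminished seventh with Eb in the bass. Eb is the third of C half-diminished seventh (C–Eb–Gb–Bb), so this is first inversion.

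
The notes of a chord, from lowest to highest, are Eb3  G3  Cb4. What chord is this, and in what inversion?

Cb augmented, first inversion

The pitch classes Eb, G, Cb arrange in thirds as Cb–Eb–G: a Cb augmented triad.
Eb is the third of Cb augmented; third in the bass means first inversion (figured bass 6).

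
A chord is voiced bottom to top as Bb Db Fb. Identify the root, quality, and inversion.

The pitch classes Bb, Db, Fb arrange in thirds as Bb–Db–Fb: a Bb diminished triad.
With the root (Bb) in the bass, the chord is in root position (figured bass 5/3).

Bb diminished, root position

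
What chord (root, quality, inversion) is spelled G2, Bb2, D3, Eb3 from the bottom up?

Eb major seventh, first inversion

Reducing to letter names: G, Bb, D, Eb. These stack in thirds as Eb–G–Bb–D — an Eb major seventh chord.
The lowest note is G, the third of the chord, so this is first inversion (figured bass 6/5).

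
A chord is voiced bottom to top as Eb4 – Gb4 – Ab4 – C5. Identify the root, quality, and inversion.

The distinct note names are Eb, Gb, Ab, C. Stacked in thirds they read Ab–C–Eb–Gb, which is a dominant seventh chord on Ab.
With the fifth (Eb) in the bass, the chord is in second inversion (figured bass 4/3).

Ab dominant seventh, second inversion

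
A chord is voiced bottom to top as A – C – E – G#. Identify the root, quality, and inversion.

Reducing to letter names: A, C, E, G#. These stack in thirds as A–C–E–G# — an A minor-major seventh chord.
A is the root of A minor-major seventh; root in the bass means root position (figured bass 7).

A minor-major seventh, root position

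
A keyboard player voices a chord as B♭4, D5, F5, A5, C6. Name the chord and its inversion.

Bb major ninth, root position

The pitch classes Bb, D, F, A, C arrange in thirds as Bb–D–F–A–C: a Bb major ninth chord.
Bb is the root of Bb major ninth; root in the bass means root position.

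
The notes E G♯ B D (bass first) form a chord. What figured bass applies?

7

The notes E, G#, B, D stack in thirds as E–G#–B–D — an E dominant seventh chord. The bass E is the root, so this is root position: figured 7.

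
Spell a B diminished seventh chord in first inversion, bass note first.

B diminished seventh is B–D–F–Ab. First inversion puts the third (D) in the bass, with the remaining tones above: D, F, Ab, B.

D, F, Ab, B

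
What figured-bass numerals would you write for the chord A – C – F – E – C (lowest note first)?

The notes A, C, F, E stack in thirds as F–A–C–E — an F major seventh chord. The bass A is the third, so this is first inversion: figured 6/5.

6/5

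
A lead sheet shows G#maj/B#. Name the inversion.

G#maj/B# means G# major with B# in the bass. B# is the third of G# major (G#–B#–D#), so this is first inversion.

first inversion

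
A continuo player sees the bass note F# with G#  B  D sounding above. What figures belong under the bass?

4/2

The notes F#, G#, B, D stack in thirds as G#–B–D–F# — a G# half-diminished seventh chord. The bass F# is the seventh, so this is third inversion: figured 4/2.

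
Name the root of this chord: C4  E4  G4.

C

The distinct letter names are C, E, G. Arranged as a stack of thirds they read C–E–G, so C is the root (a C major triad).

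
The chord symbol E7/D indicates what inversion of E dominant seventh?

third inversion

E7/D means E dominant seventh with D in the bass. D is the seventh of E dominant seventh (E–G#–B–D), so this is third inversion.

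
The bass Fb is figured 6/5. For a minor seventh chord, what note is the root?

Db

The figures 6/5 mean the third of the chord is in the bass. If Fb is the third of a minor seventh chord, the root is Db (chord tones Db–Fb–Ab–Cb).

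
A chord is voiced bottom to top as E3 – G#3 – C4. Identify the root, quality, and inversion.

The distinct note names are E, G#, C. Stacked in thirds they read C–E–G#, which is an augmented triad on C.
With the third (E) in the bass, the chord is in first inversion (figured bass 6).

C augmented, first inversion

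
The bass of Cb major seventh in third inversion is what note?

In third inversion the seventh is lowest. For Cb major seventh (Cb–Eb–Gb–Bb) that is Bb.

Bb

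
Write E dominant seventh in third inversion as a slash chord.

E7/D

Third inversion of E dominant seventh has the seventh (D) in the bass. As a slash chord: E7/D.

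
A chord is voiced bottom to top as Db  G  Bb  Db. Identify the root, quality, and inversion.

G diminished, second inversion

The distinct note names are Db, G, Bb. Stacked in thirds they read G–Bb–Db, which is a diminished triad on G.
With the fifth (Db) in the bass, the chord is in second inversion (figured bass 6/4).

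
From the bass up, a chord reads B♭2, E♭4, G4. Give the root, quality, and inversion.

Reducing to letter names: Bb, Eb, G. These stack in thirds as Eb–G–Bb — an Eb major triad.
Bb is the fifth of Eb major; fifth in the bass means second inversion (figured bass 6/4).

Eb major, second inversion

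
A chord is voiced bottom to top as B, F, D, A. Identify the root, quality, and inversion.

The pitch classes B, F, D, A arrange in thirds as B–D–F–A: a B half-diminished seventh chord.
The lowest note is B, the root of the chord, so this is root position (figured bass 7).

B half-diminished seventh, root position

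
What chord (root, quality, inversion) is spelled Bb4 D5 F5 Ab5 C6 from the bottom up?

Bb dominant ninth, root position

The distinct note names are Bb, D, F, Ab, C. Stacked in thirds they read Bb–D–F–Ab–C, which is a dominant ninth chord on Bb.
With the root (Bb) in the bass, the chord is in root position.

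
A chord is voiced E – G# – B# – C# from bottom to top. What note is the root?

C#

Reordering E, G#, B#, C# into stacked thirds gives C#–E–G#–B#; the bottom of that stack, C#, is the root.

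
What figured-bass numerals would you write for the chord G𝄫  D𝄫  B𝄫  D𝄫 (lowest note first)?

The notes Gbb, Dbb, Bbb stack in thirds as Gbb–Bbb–Dbb — a Gbb major triad. The bass Gbb is the root, so this is root position: figured 5/3.

5/3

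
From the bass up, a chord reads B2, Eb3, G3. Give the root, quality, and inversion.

The distinct note names are B, Eb, G. Stacked in thirds they read Eb–G–B, which is an augmented triad on Eb.
With the fifth (B) in the bass, the chord is in second inversion (figured bass 6/4).

Eb augmented, second inversion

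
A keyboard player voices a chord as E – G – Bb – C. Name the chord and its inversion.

C dominant seventh, first inversion

The pitch classes E, G, Bb, C arrange in thirds as C–E–G–Bb: a C dominant seventh chord.
With the third (E) in the bass, the chord is in first inversion (figured bass 6/5).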